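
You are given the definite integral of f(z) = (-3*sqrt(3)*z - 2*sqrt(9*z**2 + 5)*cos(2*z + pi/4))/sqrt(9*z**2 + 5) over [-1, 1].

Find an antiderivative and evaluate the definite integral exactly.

Antiderivative: F(z) = -sqrt(3*z**2 + 5/3) - sin(2*z + pi/4); value = cos(pi/4 + 2) - sin(pi/4 + 2)

Whatever form F(z) takes, F'(z) = f(z) is non-negotiable.
F(z) = -sqrt(3*z**2 + 5/3) - sin(2*z + pi/4) is an antiderivative of f.
Check: d/dz[-sqrt(3*z**2 + 5/3) - sin(2*z + pi/4)] = (-3*sqrt(3)*z - 2*sqrt(9*z**2 + 5)*cos(2*z + pi/4))/sqrt(9*z**2 + 5) = f(z).
F(1) = -sqrt(42)/3 - sin(pi/4 + 2); F(-1) = -sqrt(42)/3 - cos(pi/4 + 2).
Integral = F(1) - F(-1) = cos(pi/4 + 2) - sin(pi/4 + 2).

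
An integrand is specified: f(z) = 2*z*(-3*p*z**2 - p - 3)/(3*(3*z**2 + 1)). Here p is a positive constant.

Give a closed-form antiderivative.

Recover f(z) by differentiating a candidate F(z); any mismatch rules it out.
Check: d/dz[(-p*z**2 - log(z**2 + 1/3))/3] = (-6*p*z**3 - 2*p*z - 6*z)/(9*z**2 + 3), which equals f(z).

An antiderivative is F(z) = (-p*z**2 - log(z**2 + 1/3))/3.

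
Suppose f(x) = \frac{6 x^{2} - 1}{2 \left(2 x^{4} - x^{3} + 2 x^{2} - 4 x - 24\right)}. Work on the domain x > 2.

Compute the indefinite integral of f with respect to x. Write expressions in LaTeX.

The denominator factors as 2 \left(x - 2\right) \left(2 x + 3\right) \left(x^{2} + 4\right); partial fractions split f into directly integrable pieces: - \frac{x - 14}{16 \left(x^{2} + 4\right)} - \frac{2}{7 \left(2 x + 3\right)} + \frac{23}{112 \left(x - 2\right)}.
Check: d/dx[\frac{23 \log{\left(x - 2 \right)}}{112} - \frac{\log{\left(x + \frac{3}{2} \right)}}{7} - \frac{\log{\left(x^{2} + 4 \right)}}{32} + \frac{7 \operatorname{atan}{\left(\frac{x}{2} \right)}}{16}] = \frac{6 x^{2} - 1}{4 x^{4} - 2 x^{3} + 4 x^{2} - 8 x - 48}, which equals f(x).

F(x) = \frac{23 \log{\left(x - 2 \right)}}{112} - \frac{\log{\left(x + \frac{3}{2} \right)}}{7} - \frac{\log{\left(x^{2} + 4 \right)}}{32} + \frac{7 \operatorname{atan}{\left(\frac{x}{2} \right)}}{16} + C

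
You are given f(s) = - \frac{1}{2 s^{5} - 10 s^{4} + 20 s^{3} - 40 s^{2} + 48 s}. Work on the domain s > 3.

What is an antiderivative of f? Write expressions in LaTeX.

An antiderivative is F(s) = - \frac{52 \log{\left(s \right)} + 32 \log{\left(s - 3 \right)} - 78 \log{\left(s - 2 \right)} - 3 \log{\left(s^{2} + 4 \right)} + 30 \operatorname{atan}{\left(\frac{s}{2} \right)}}{2496}.

Factor the denominator (2 s \left(s - 3\right) \left(s - 2\right) \left(s^{2} + 4\right)) and decompose: f = \frac{s - 10}{416 \left(s^{2} + 4\right)} + \frac{1}{32 \left(s - 2\right)} - \frac{1}{78 \left(s - 3\right)} - \frac{1}{48 s}; each piece integrates to a log, atan, or power term.
Check: d/ds[- \frac{52 \log{\left(s \right)} + 32 \log{\left(s - 3 \right)} - 78 \log{\left(s - 2 \right)} - 3 \log{\left(s^{2} + 4 \right)} + 30 \operatorname{atan}{\left(\frac{s}{2} \right)}}{2496}] = - \frac{1}{2 s^{5} - 10 s^{4} + 20 s^{3} - 40 s^{2} + 48 s} = f(s).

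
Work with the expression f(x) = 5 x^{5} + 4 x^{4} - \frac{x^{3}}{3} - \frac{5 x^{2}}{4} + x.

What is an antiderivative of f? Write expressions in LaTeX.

Integrate term by term and add the pieces.
Check: d/dx[\frac{x^{2} \left(50 x^{4} + 48 x^{3} - 5 x^{2} - 25 x + 30\right)}{60}] = 5 x^{5} + 4 x^{4} - \frac{x^{3}}{3} - \frac{5 x^{2}}{4} + x = f(x).

An antiderivative is F(x) = \frac{x^{2} \left(50 x^{4} + 48 x^{3} - 5 x^{2} - 25 x + 30\right)}{60}.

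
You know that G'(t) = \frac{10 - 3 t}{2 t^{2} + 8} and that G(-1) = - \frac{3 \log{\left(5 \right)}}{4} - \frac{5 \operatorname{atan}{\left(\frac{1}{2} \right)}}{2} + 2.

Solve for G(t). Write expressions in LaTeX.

G(t) = \frac{- 3 \log{\left(t^{2} + 4 \right)} + 10 \operatorname{atan}{\left(\frac{t}{2} \right)} + 8}{4}

Since d/dt undoes antidifferentiation here, G(t) must give back the stated G'(t).
A general antiderivative is - \frac{3 \log{\left(t^{2} + 4 \right)}}{4} + \frac{5 \operatorname{atan}{\left(\frac{t}{2} \right)}}{2} + C.
The condition gives C = - \frac{3 \log{\left(5 \right)}}{4} - \frac{5 \operatorname{atan}{\left(\frac{1}{2} \right)}}{2} + 2 - (- \frac{3 \log{\left(5 \right)}}{4} - \frac{5 \operatorname{atan}{\left(\frac{1}{2} \right)}}{2}) = 2.
So G(t) = \frac{- 3 \log{\left(t^{2} + 4 \right)} + 10 \operatorname{atan}{\left(\frac{t}{2} \right)} + 8}{4}.
Check: d/dt[\frac{- 3 \log{\left(t^{2} + 4 \right)} + 10 \operatorname{atan}{\left(\frac{t}{2} \right)} + 8}{4}] = \frac{10 - 3 t}{2 t^{2} + 8} = G'(t).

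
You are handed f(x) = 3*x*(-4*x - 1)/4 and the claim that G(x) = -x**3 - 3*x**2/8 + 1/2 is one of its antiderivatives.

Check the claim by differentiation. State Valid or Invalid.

d/dx[G] = -3*x**2 - 3*x/4
This equals f(x) exactly, so the claim holds.

Valid - differentiating G returns exactly f.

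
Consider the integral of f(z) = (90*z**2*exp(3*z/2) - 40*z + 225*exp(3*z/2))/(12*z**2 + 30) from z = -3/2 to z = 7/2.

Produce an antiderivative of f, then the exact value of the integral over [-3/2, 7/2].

Antiderivative: F(z) = 5*exp(3*z/2) - 5*log(2*z**2 + 5)/3; value = -5*log(59/2)/3 - 5*exp(-9/4) + 5*log(19/2)/3 + 5*exp(21/4)

Since d/dz undoes antidifferentiation here, F'(z) = f(z) is required of F(z).
F(z) = 5*exp(3*z/2) - 5*log(2*z**2 + 5)/3 is an antiderivative of f.
Check: d/dz[5*exp(3*z/2) - 5*log(2*z**2 + 5)/3] = (90*z**2*exp(3*z/2) - 40*z + 225*exp(3*z/2))/(12*z**2 + 30) = f(z).
F(7/2) = -5*log(59/2)/3 + 5*exp(21/4); F(-3/2) = -5*log(19/2)/3 + 5*exp(-9/4).
Integral = F(7/2) - F(-3/2) = -5*log(59/2)/3 - 5*exp(-9/4) + 5*log(19/2)/3 + 5*exp(21/4).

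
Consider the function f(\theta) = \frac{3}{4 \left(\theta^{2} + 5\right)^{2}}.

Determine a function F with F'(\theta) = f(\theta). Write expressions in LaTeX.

Check any antiderivative F(\theta) by computing F'(\theta) and comparing it with f(\theta).
Check: d/d\theta[\frac{3 \left(5 \theta + \sqrt{5} \left(\theta^{2} + 5\right) \operatorname{atan}{\left(\frac{\sqrt{5} \theta}{5} \right)}\right)}{200 \left(\theta^{2} + 5\right)}] = \frac{3}{4 \theta^{4} + 40 \theta^{2} + 100}, which equals f(\theta).

An antiderivative is F(\theta) = \frac{3 \left(5 \theta + \sqrt{5} \left(\theta^{2} + 5\right) \operatorname{atan}{\left(\frac{\sqrt{5} \theta}{5} \right)}\right)}{200 \left(\theta^{2} + 5\right)}.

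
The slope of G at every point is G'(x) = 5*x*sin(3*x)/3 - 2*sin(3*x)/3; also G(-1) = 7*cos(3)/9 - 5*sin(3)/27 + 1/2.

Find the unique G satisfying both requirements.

G(x) = -5*x*cos(3*x)/9 + 5*sin(3*x)/27 + 2*cos(3*x)/9 + 1/2

The integrand splits into summands that can be handled one at a time.
A general antiderivative is -5*x*cos(3*x)/9 + 5*sin(3*x)/27 + 2*cos(3*x)/9 + C.
The condition gives C = 7*cos(3)/9 - 5*sin(3)/27 + 1/2 - (7*cos(3)/9 - 5*sin(3)/27) = 1/2.
So G(x) = -5*x*cos(3*x)/9 + 5*sin(3*x)/27 + 2*cos(3*x)/9 + 1/2.
Check: d/dx[-5*x*cos(3*x)/9 + 5*sin(3*x)/27 + 2*cos(3*x)/9 + 1/2] = 5*x*sin(3*x)/3 - 2*sin(3*x)/3 = G'(x).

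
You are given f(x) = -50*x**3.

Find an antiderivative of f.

An antiderivative is F(x) = -25*x**4/2.

For F(x) to be correct the identity F'(x) - f(x) = 0 must hold.
Check: d/dx[-25*x**4/2] = -50*x**3 = f(x).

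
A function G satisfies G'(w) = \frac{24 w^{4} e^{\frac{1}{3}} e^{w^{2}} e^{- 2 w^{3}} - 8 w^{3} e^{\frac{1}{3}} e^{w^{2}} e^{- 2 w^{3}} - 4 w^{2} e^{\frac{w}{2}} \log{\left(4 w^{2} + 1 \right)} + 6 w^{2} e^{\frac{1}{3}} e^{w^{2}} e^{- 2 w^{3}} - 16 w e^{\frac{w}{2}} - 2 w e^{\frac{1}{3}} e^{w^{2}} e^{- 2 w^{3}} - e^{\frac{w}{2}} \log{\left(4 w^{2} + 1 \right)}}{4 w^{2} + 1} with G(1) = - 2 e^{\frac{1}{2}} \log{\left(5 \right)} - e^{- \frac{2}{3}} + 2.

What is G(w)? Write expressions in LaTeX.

G(w) = - 2 e^{\frac{w}{2}} \log{\left(4 w^{2} + 1 \right)} - e^{\frac{1}{3}} e^{w^{2}} e^{- 2 w^{3}} + 2

The proposed G(w) is checked by its d/dw: the result must match the given G'(w).
A general antiderivative is - 2 e^{\frac{w}{2}} \log{\left(4 w^{2} + 1 \right)} - e^{- 2 w^{3} + w^{2} + \frac{1}{3}} + C.
The condition gives C = - 2 e^{\frac{1}{2}} \log{\left(5 \right)} - e^{- \frac{2}{3}} + 2 - (- 2 e^{\frac{1}{2}} \log{\left(5 \right)} - e^{- \frac{2}{3}}) = 2.
So G(w) = - 2 e^{\frac{w}{2}} \log{\left(4 w^{2} + 1 \right)} - e^{\frac{1}{3}} e^{w^{2}} e^{- 2 w^{3}} + 2.
Check: d/dw[- 2 e^{\frac{w}{2}} \log{\left(4 w^{2} + 1 \right)} - e^{\frac{1}{3}} e^{w^{2}} e^{- 2 w^{3}} + 2] = \frac{24 w^{4} e^{\frac{1}{3}} e^{w^{2}} - 8 w^{3} e^{\frac{1}{3}} e^{w^{2}} - 4 w^{2} e^{\frac{w}{2}} e^{2 w^{3}} \log{\left(4 w^{2} + 1 \right)} + 6 w^{2} e^{\frac{1}{3}} e^{w^{2}} - 16 w e^{\frac{w}{2}} e^{2 w^{3}} - 2 w e^{\frac{1}{3}} e^{w^{2}} - e^{\frac{w}{2}} e^{2 w^{3}} \log{\left(4 w^{2} + 1 \right)}}{4 w^{2} e^{2 w^{3}} + e^{2 w^{3}}}, which equals G'(w).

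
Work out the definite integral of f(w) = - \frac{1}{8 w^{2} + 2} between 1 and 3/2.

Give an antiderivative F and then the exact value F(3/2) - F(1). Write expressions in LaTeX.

Since d/dw undoes antidifferentiation here, F'(w) = f(w) is required of F(w).
F(w) = - \frac{\operatorname{atan}{\left(2 w \right)}}{4} is an antiderivative of f.
Check: d/dw[- \frac{\operatorname{atan}{\left(2 w \right)}}{4}] = - \frac{1}{8 w^{2} + 2} = f(w).
F(3/2) = - \frac{\operatorname{atan}{\left(3 \right)}}{4}; F(1) = - \frac{\operatorname{atan}{\left(2 \right)}}{4}.
Integral = F(3/2) - F(1) = - \frac{\operatorname{atan}{\left(3 \right)}}{4} + \frac{\operatorname{atan}{\left(2 \right)}}{4}.

Antiderivative: F(w) = - \frac{\operatorname{atan}{\left(2 w \right)}}{4}; value = - \frac{\operatorname{atan}{\left(3 \right)}}{4} + \frac{\operatorname{atan}{\left(2 \right)}}{4}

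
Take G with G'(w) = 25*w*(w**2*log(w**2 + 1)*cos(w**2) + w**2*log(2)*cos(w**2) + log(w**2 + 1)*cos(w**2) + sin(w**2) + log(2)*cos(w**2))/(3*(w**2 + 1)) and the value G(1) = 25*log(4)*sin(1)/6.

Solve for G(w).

G'(w) has the shape u'v + uv' for u = 25*log(2*w**2 + 2)/6 and v = sin(w**2) — it is the derivative of the product u*v.
A general antiderivative is 25*log(2*w**2 + 2)*sin(w**2)/6 + C.
The condition gives C = 25*log(4)*sin(1)/6 - (25*log(4)*sin(1)/6) = 0.
So G(w) = 25*log(2*w**2 + 2)*sin(w**2)/6.
Check: d/dw[25*log(2*w**2 + 2)*sin(w**2)/6] = (25*w**3*log(w**2 + 1)*cos(w**2) + 25*w**3*log(2)*cos(w**2) + 25*w*log(w**2 + 1)*cos(w**2) + 25*w*sin(w**2) + 25*w*log(2)*cos(w**2))/(3*w**2 + 3), which equals G'(w).

G(w) = 25*log(2*w**2 + 2)*sin(w**2)/6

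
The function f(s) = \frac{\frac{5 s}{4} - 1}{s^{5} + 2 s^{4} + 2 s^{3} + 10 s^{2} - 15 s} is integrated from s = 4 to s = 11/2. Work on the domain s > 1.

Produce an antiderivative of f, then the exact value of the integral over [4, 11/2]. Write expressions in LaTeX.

Antiderivative: F(s) = \frac{224 \log{\left(s \right)} + 35 \log{\left(s - 1 \right)} - 95 \log{\left(s + 3 \right)} - 82 \log{\left(s^{2} + 5 \right)} - 64 \sqrt{5} \operatorname{atan}{\left(\frac{\sqrt{5} s}{5} \right)}}{3360}; value = - \frac{\log{\left(4 \right)}}{15} - \frac{41 \log{\left(\frac{141}{4} \right)}}{1680} - \frac{19 \log{\left(\frac{17}{2} \right)}}{672} - \frac{2 \sqrt{5} \operatorname{atan}{\left(\frac{11 \sqrt{5}}{10} \right)}}{105} - \frac{\log{\left(3 \right)}}{96} + \frac{\log{\left(\frac{9}{2} \right)}}{96} + \frac{2 \sqrt{5} \operatorname{atan}{\left(\frac{4 \sqrt{5}}{5} \right)}}{105} + \frac{19 \log{\left(7 \right)}}{672} + \frac{41 \log{\left(21 \right)}}{1680} + \frac{\log{\left(\frac{11}{2} \right)}}{15}

The denominator factors as 4 s \left(s - 1\right) \left(s + 3\right) \left(s^{2} + 5\right); partial fractions split f into directly integrable pieces: - \frac{41 s + 80}{840 \left(s^{2} + 5\right)} - \frac{19}{672 \left(s + 3\right)} + \frac{1}{96 \left(s - 1\right)} + \frac{1}{15 s}.
F(s) = \frac{224 \log{\left(s \right)} + 35 \log{\left(s - 1 \right)} - 95 \log{\left(s + 3 \right)} - 82 \log{\left(s^{2} + 5 \right)} - 64 \sqrt{5} \operatorname{atan}{\left(\frac{\sqrt{5} s}{5} \right)}}{3360} is an antiderivative of f.
Check: d/ds[\frac{224 \log{\left(s \right)} + 35 \log{\left(s - 1 \right)} - 95 \log{\left(s + 3 \right)} - 82 \log{\left(s^{2} + 5 \right)} - 64 \sqrt{5} \operatorname{atan}{\left(\frac{\sqrt{5} s}{5} \right)}}{3360}] = \frac{5 s - 4}{4 s^{5} + 8 s^{4} + 8 s^{3} + 40 s^{2} - 60 s}, which equals f(s).
F(11/2) = - \frac{41 \log{\left(\frac{141}{4} \right)}}{1680} - \frac{19 \log{\left(\frac{17}{2} \right)}}{672} - \frac{2 \sqrt{5} \operatorname{atan}{\left(\frac{11 \sqrt{5}}{10} \right)}}{105} + \frac{\log{\left(\frac{9}{2} \right)}}{96} + \frac{\log{\left(\frac{11}{2} \right)}}{15}; F(4) = - \frac{41 \log{\left(21 \right)}}{1680} - \frac{19 \log{\left(7 \right)}}{672} - \frac{2 \sqrt{5} \operatorname{atan}{\left(\frac{4 \sqrt{5}}{5} \right)}}{105} + \frac{\log{\left(3 \right)}}{96} + \frac{\log{\left(4 \right)}}{15}.
Integral = F(11/2) - F(4) = - \frac{\log{\left(4 \right)}}{15} - \frac{41 \log{\left(\frac{141}{4} \right)}}{1680} - \frac{19 \log{\left(\frac{17}{2} \right)}}{672} - \frac{2 \sqrt{5} \operatorname{atan}{\left(\frac{11 \sqrt{5}}{10} \right)}}{105} - \frac{\log{\left(3 \right)}}{96} + \frac{\log{\left(\frac{9}{2} \right)}}{96} + \frac{2 \sqrt{5} \operatorname{atan}{\left(\frac{4 \sqrt{5}}{5} \right)}}{105} + \frac{19 \log{\left(7 \right)}}{672} + \frac{41 \log{\left(21 \right)}}{1680} + \frac{\log{\left(\frac{11}{2} \right)}}{15}.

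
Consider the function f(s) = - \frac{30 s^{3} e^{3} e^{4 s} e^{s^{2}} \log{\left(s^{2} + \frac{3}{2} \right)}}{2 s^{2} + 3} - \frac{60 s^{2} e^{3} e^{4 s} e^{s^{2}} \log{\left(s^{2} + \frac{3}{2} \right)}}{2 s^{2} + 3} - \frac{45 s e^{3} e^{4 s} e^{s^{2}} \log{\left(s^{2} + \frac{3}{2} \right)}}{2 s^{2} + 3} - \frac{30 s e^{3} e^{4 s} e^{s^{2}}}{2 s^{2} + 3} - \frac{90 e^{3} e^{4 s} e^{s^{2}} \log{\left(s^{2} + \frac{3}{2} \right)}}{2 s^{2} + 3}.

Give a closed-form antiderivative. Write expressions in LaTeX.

An antiderivative is F(s) = - \frac{15 e^{3} e^{4 s} e^{s^{2}} \log{\left(s^{2} + \frac{3}{2} \right)}}{2}.

f has the shape u'v + uv' for u = - \frac{15 e^{s^{2} + 4 s + 3}}{2} and v = \log{\left(s^{2} + \frac{3}{2} \right)} — it is the derivative of the product u*v.
Check: d/ds[- \frac{15 e^{3} e^{4 s} e^{s^{2}} \log{\left(s^{2} + \frac{3}{2} \right)}}{2}] = \frac{- 30 s^{3} e^{3} e^{4 s} e^{s^{2}} \log{\left(s^{2} + \frac{3}{2} \right)} - 60 s^{2} e^{3} e^{4 s} e^{s^{2}} \log{\left(s^{2} + \frac{3}{2} \right)} - 45 s e^{3} e^{4 s} e^{s^{2}} \log{\left(s^{2} + \frac{3}{2} \right)} - 30 s e^{3} e^{4 s} e^{s^{2}} - 90 e^{3} e^{4 s} e^{s^{2}} \log{\left(s^{2} + \frac{3}{2} \right)}}{2 s^{2} + 3}, which equals f(s).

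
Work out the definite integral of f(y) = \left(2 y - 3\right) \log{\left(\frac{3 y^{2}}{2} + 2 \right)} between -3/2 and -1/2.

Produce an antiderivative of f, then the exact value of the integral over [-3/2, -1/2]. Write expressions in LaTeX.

Antiderivative: F(y) = - y^{2} + 6 y + \left(y^{2} - 3 y\right) \log{\left(\frac{3 y^{2}}{2} + 2 \right)} + \frac{4 \log{\left(y^{2} + \frac{4}{3} \right)}}{3} - 4 \sqrt{3} \operatorname{atan}{\left(\frac{\sqrt{3} y}{2} \right)}; value = - \frac{27 \log{\left(\frac{43}{8} \right)}}{4} - 4 \sqrt{3} \operatorname{atan}{\left(\frac{3 \sqrt{3}}{4} \right)} - \frac{4 \log{\left(\frac{43}{12} \right)}}{3} + \frac{4 \log{\left(\frac{19}{12} \right)}}{3} + \frac{7 \log{\left(\frac{19}{8} \right)}}{4} + 4 \sqrt{3} \operatorname{atan}{\left(\frac{\sqrt{3}}{4} \right)} + 8

Recover f(y) by differentiating a candidate F(y); any mismatch rules it out.
F(y) = - y^{2} + 6 y + \left(y^{2} - 3 y\right) \log{\left(\frac{3 y^{2}}{2} + 2 \right)} + \frac{4 \log{\left(y^{2} + \frac{4}{3} \right)}}{3} - 4 \sqrt{3} \operatorname{atan}{\left(\frac{\sqrt{3} y}{2} \right)} is an antiderivative of f.
Check: d/dy[- y^{2} + 6 y + \left(y^{2} - 3 y\right) \log{\left(\frac{3 y^{2}}{2} + 2 \right)} + \frac{4 \log{\left(y^{2} + \frac{4}{3} \right)}}{3} - 4 \sqrt{3} \operatorname{atan}{\left(\frac{\sqrt{3} y}{2} \right)}] = 2 y \log{\left(\frac{3 y^{2}}{2} + 2 \right)} - 3 \log{\left(\frac{3 y^{2}}{2} + 2 \right)}, which equals f(y).
F(-1/2) = - \frac{13}{4} + \frac{4 \log{\left(\frac{19}{12} \right)}}{3} + \frac{7 \log{\left(\frac{19}{8} \right)}}{4} + 4 \sqrt{3} \operatorname{atan}{\left(\frac{\sqrt{3}}{4} \right)}; F(-3/2) = - \frac{45}{4} + \frac{4 \log{\left(\frac{43}{12} \right)}}{3} + 4 \sqrt{3} \operatorname{atan}{\left(\frac{3 \sqrt{3}}{4} \right)} + \frac{27 \log{\left(\frac{43}{8} \right)}}{4}.
Integral = F(-1/2) - F(-3/2) = - \frac{27 \log{\left(\frac{43}{8} \right)}}{4} - 4 \sqrt{3} \operatorname{atan}{\left(\frac{3 \sqrt{3}}{4} \right)} - \frac{4 \log{\left(\frac{43}{12} \right)}}{3} + \frac{4 \log{\left(\frac{19}{12} \right)}}{3} + \frac{7 \log{\left(\frac{19}{8} \right)}}{4} + 4 \sqrt{3} \operatorname{atan}{\left(\frac{\sqrt{3}}{4} \right)} + 8.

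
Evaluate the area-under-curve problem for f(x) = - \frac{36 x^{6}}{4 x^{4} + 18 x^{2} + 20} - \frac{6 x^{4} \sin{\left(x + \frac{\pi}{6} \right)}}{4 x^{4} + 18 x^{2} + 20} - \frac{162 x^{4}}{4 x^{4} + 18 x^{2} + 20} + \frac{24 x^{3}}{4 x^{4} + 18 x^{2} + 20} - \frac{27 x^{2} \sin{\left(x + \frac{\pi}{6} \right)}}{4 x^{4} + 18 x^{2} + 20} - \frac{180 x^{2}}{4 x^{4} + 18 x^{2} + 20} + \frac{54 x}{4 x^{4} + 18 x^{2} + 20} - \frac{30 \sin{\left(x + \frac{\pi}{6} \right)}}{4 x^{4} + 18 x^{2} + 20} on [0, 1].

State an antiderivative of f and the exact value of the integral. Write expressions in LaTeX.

Antiderivative: F(x) = - \frac{6 x^{3} - 3 \log{\left(\frac{x^{4}}{3} + \frac{3 x^{2}}{2} + \frac{5}{3} \right)} - 3 \cos{\left(x + \frac{\pi}{6} \right)} - 4}{2}; value = -3 - \frac{3 \sqrt{3}}{4} - \frac{3 \log{\left(\frac{5}{3} \right)}}{2} + \frac{3 \cos{\left(\frac{\pi}{6} + 1 \right)}}{2} + \frac{3 \log{\left(\frac{7}{2} \right)}}{2}

The integrand splits into summands that can be handled one at a time.
F(x) = - \frac{6 x^{3} - 3 \log{\left(\frac{x^{4}}{3} + \frac{3 x^{2}}{2} + \frac{5}{3} \right)} - 3 \cos{\left(x + \frac{\pi}{6} \right)} - 4}{2} is an antiderivative of f.
Check: d/dx[- \frac{6 x^{3} - 3 \log{\left(\frac{x^{4}}{3} + \frac{3 x^{2}}{2} + \frac{5}{3} \right)} - 3 \cos{\left(x + \frac{\pi}{6} \right)} - 4}{2}] = \frac{- 36 x^{6} - 6 x^{4} \sin{\left(x + \frac{\pi}{6} \right)} - 162 x^{4} + 24 x^{3} - 27 x^{2} \sin{\left(x + \frac{\pi}{6} \right)} - 180 x^{2} + 54 x - 30 \sin{\left(x + \frac{\pi}{6} \right)}}{4 x^{4} + 18 x^{2} + 20}, which equals f(x).
F(1) = -1 + \frac{3 \cos{\left(\frac{\pi}{6} + 1 \right)}}{2} + \frac{3 \log{\left(\frac{7}{2} \right)}}{2}; F(0) = \frac{3 \log{\left(\frac{5}{3} \right)}}{2} + \frac{3 \sqrt{3}}{4} + 2.
Integral = F(1) - F(0) = -3 - \frac{3 \sqrt{3}}{4} - \frac{3 \log{\left(\frac{5}{3} \right)}}{2} + \frac{3 \cos{\left(\frac{\pi}{6} + 1 \right)}}{2} + \frac{3 \log{\left(\frac{7}{2} \right)}}{2}.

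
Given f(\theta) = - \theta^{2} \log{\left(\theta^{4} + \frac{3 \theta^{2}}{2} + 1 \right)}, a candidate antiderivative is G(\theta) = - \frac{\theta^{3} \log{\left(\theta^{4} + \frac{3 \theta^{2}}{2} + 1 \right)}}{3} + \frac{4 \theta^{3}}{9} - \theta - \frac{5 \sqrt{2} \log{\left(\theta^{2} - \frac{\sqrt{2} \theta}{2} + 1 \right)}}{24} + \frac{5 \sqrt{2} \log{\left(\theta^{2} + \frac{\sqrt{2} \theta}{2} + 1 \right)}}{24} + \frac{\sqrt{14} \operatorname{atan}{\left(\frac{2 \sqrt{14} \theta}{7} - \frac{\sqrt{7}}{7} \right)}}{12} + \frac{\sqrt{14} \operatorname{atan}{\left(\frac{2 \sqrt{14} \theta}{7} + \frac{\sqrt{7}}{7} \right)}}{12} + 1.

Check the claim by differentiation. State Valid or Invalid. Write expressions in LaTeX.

Valid - the claim checks out under differentiation.

d/d\theta[G] = - \theta^{2} \log{\left(\theta^{4} + \frac{3 \theta^{2}}{2} + 1 \right)}
This equals f(\theta) exactly, so the claim holds.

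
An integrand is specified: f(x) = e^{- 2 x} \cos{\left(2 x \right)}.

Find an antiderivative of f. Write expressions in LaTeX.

Whatever form F(x) takes, F'(x) = f(x) is non-negotiable.
Check: d/dx[- \frac{\left(- \sin{\left(2 x \right)} + \cos{\left(2 x \right)}\right) e^{- 2 x}}{4}] = e^{- 2 x} \cos{\left(2 x \right)} = f(x).

An antiderivative is F(x) = - \frac{\left(- \sin{\left(2 x \right)} + \cos{\left(2 x \right)}\right) e^{- 2 x}}{4}.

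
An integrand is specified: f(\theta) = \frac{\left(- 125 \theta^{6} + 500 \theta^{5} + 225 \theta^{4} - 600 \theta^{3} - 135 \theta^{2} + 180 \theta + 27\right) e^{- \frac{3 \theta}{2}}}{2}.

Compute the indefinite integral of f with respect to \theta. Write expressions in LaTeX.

F(\theta) = \frac{\left(5 \theta^{2} - 3\right)^{3} e^{- \frac{3 \theta}{2}}}{3} + C

Recognize the product-rule pattern: f = u'v + uv' with u = 9 \left(\frac{5 \theta^{2}}{3} - 1\right)^{3}, v = e^{- \frac{3 \theta}{2}}, so integration by parts undoes it.
Check: d/d\theta[\frac{\left(5 \theta^{2} - 3\right)^{3} e^{- \frac{3 \theta}{2}}}{3}] = \frac{\left(- 125 \theta^{6} + 500 \theta^{5} + 225 \theta^{4} - 600 \theta^{3} - 135 \theta^{2} + 180 \theta + 27\right) e^{- \frac{3 \theta}{2}}}{2} = f(\theta).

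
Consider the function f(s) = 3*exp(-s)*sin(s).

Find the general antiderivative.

Since d/ds undoes antidifferentiation here, F'(s) = f(s) is required of F(s).
Check: d/ds[-3*exp(-s)*sin(s)/2 - 3*exp(-s)*cos(s)/2] = 3*exp(-s)*sin(s) = f(s).

F(s) = -3*exp(-s)*sin(s)/2 - 3*exp(-s)*cos(s)/2 + C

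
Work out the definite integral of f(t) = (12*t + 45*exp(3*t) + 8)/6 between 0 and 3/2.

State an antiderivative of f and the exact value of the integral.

Antiderivative: F(t) = t**2 + 4*t/3 + 5*exp(3*t)/2; value = 7/4 + 5*exp(9/2)/2

Since d/dt undoes antidifferentiation here, F'(t) = f(t) is required of F(t).
F(t) = t**2 + 4*t/3 + 5*exp(3*t)/2 is an antiderivative of f.
Check: d/dt[t**2 + 4*t/3 + 5*exp(3*t)/2] = 2*t + 15*exp(3*t)/2 + 4/3, which equals f(t).
F(3/2) = 17/4 + 5*exp(9/2)/2; F(0) = 5/2.
Integral = F(3/2) - F(0) = 7/4 + 5*exp(9/2)/2.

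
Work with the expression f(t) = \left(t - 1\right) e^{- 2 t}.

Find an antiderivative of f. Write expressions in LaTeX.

f has the shape u'v + uv' for u = \frac{1}{4} - \frac{t}{2} and v = e^{- 2 t} — it is the derivative of the product u*v.
Check: d/dt[- \frac{\left(2 t - 1\right) e^{- 2 t}}{4}] = \left(t - 1\right) e^{- 2 t} = f(t).

An antiderivative is F(t) = - \frac{\left(2 t - 1\right) e^{- 2 t}}{4}.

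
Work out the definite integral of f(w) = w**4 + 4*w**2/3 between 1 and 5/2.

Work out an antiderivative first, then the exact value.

Integrate term by term and add the pieces.
F(w) = w**5/5 + 4*w**3/9 is an antiderivative of f.
Check: d/dw[w**5/5 + 4*w**3/9] = w**4 + 4*w**2/3 = f(w).
F(5/2) = 7625/288; F(1) = 29/45.
Integral = F(5/2) - F(1) = 4133/160.

Antiderivative: F(w) = w**5/5 + 4*w**3/9; value = 4133/160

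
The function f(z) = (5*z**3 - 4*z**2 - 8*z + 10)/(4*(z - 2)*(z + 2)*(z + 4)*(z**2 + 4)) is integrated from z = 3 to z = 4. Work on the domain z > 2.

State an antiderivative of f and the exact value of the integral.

Antiderivative: F(z) = 3*log(z - 2)/128 + 15*log(z + 2)/128 - 57*log(z + 4)/160 + 69*log(z**2 + 4)/640 + atan(z/2)/160; value = -57*log(8)/160 - 69*log(13)/640 - 15*log(5)/128 - atan(3/2)/160 + atan(2)/160 + 3*log(2)/128 + 15*log(6)/128 + 69*log(20)/640 + 57*log(7)/160

Factor the denominator (4*(z - 2)*(z + 2)*(z + 4)*(z**2 + 4)) and decompose: f = (69*z + 4)/(320*(z**2 + 4)) - 57/(160*(z + 4)) + 15/(128*(z + 2)) + 3/(128*(z - 2)); each piece integrates to a log, atan, or power term.
F(z) = 3*log(z - 2)/128 + 15*log(z + 2)/128 - 57*log(z + 4)/160 + 69*log(z**2 + 4)/640 + atan(z/2)/160 is an antiderivative of f.
Check: d/dz[3*log(z - 2)/128 + 15*log(z + 2)/128 - 57*log(z + 4)/160 + 69*log(z**2 + 4)/640 + atan(z/2)/160] = (5*z**3 - 4*z**2 - 8*z + 10)/(4*z**5 + 16*z**4 - 64*z - 256), which equals f(z).
F(4) = -57*log(8)/160 + atan(2)/160 + 3*log(2)/128 + 15*log(6)/128 + 69*log(20)/640; F(3) = -57*log(7)/160 + atan(3/2)/160 + 15*log(5)/128 + 69*log(13)/640.
Integral = F(4) - F(3) = -57*log(8)/160 - 69*log(13)/640 - 15*log(5)/128 - atan(3/2)/160 + atan(2)/160 + 3*log(2)/128 + 15*log(6)/128 + 69*log(20)/640 + 57*log(7)/160.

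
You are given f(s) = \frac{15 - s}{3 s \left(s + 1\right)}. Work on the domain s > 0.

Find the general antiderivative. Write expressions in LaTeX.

Factor the denominator (3 s \left(s + 1\right)) and decompose: f = - \frac{16}{3 \left(s + 1\right)} + \frac{5}{s}; each piece integrates to a log, atan, or power term.
Check: d/ds[\frac{15 \log{\left(s \right)} - 16 \log{\left(s + 1 \right)}}{3}] = \frac{15 - s}{3 s^{2} + 3 s}, which equals f(s).

F(s) = \frac{15 \log{\left(s \right)} - 16 \log{\left(s + 1 \right)}}{3} + C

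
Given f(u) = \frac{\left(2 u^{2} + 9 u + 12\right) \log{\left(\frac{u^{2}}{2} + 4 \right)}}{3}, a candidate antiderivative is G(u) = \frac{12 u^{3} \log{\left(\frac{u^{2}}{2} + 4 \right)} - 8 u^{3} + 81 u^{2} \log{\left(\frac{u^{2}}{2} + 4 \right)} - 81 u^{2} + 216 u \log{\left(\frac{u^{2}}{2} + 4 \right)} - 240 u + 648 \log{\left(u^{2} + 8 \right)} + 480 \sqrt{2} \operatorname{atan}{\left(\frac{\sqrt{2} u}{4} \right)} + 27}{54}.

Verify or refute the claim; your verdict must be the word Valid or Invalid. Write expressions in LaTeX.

Valid: G'(u) = f(u).

d/du[G] = \frac{2 u^{2} \log{\left(\frac{u^{2}}{2} + 4 \right)}}{3} + 3 u \log{\left(\frac{u^{2}}{2} + 4 \right)} + 4 \log{\left(\frac{u^{2}}{2} + 4 \right)}
This equals f(u) exactly, so the claim holds.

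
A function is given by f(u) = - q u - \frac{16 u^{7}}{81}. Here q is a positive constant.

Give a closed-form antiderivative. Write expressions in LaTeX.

An antiderivative is F(u) = - \frac{q u^{2}}{2} - \frac{2 u^{8}}{81}.

The integrand splits into summands that can be handled one at a time.
Check: d/du[- \frac{q u^{2}}{2} - \frac{2 u^{8}}{81}] = - q u - \frac{16 u^{7}}{81} = f(u).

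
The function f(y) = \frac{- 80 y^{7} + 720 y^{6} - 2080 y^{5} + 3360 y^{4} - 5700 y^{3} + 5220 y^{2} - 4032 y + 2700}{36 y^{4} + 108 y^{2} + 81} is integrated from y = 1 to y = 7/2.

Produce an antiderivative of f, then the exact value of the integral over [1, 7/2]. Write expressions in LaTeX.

For F(y) to be correct the identity F'(y) - f(y) = 0 must hold.
F(y) = - \frac{5 y^{4}}{9} + \frac{20 y^{3}}{3} - \frac{230 y^{2}}{9} + \frac{100 y}{3} - \frac{3}{2 y^{2} + 3} is an antiderivative of f.
Check: d/dy[- \frac{5 y^{4}}{9} + \frac{20 y^{3}}{3} - \frac{230 y^{2}}{9} + \frac{100 y}{3} - \frac{3}{2 y^{2} + 3}] = \frac{- 80 y^{7} + 720 y^{6} - 2080 y^{5} + 3360 y^{4} - 5700 y^{3} + 5220 y^{2} - 4032 y + 2700}{36 y^{4} + 108 y^{2} + 81} = f(y).
F(7/2) = \frac{47261}{7920}; F(1) = \frac{598}{45}.
Integral = F(7/2) - F(1) = - \frac{6443}{880}.

Antiderivative: F(y) = - \frac{5 y^{4}}{9} + \frac{20 y^{3}}{3} - \frac{230 y^{2}}{9} + \frac{100 y}{3} - \frac{3}{2 y^{2} + 3}; value = - \frac{6443}{880}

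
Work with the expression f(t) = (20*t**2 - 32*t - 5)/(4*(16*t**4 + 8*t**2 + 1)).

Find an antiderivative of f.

f has the shape u'v + uv' for u = 1/(4*t**2 + 1) and v = 1 - 5*t/4 — it is the derivative of the product u*v.
Check: d/dt[-(5*t - 4)/(4*(4*t**2 + 1))] = (20*t**2 - 32*t - 5)/(64*t**4 + 32*t**2 + 4), which equals f(t).

An antiderivative is F(t) = -(5*t - 4)/(4*(4*t**2 + 1)).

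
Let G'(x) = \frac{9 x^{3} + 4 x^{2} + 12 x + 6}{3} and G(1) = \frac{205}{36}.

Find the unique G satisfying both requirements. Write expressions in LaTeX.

Since d/dx undoes antidifferentiation here, G(x) must give back the stated G'(x).
A general antiderivative is \frac{3 x^{4}}{4} + \frac{4 x^{3}}{9} + 2 x^{2} + 2 x + C.
The condition gives C = \frac{205}{36} - (\frac{187}{36}) = \frac{1}{2}.
So G(x) = \frac{27 x^{4} + 16 x^{3} + 72 x^{2} + 72 x + 18}{36}.
Check: d/dx[\frac{27 x^{4} + 16 x^{3} + 72 x^{2} + 72 x + 18}{36}] = 3 x^{3} + \frac{4 x^{2}}{3} + 4 x + 2, which equals G'(x).

G(x) = \frac{27 x^{4} + 16 x^{3} + 72 x^{2} + 72 x + 18}{36}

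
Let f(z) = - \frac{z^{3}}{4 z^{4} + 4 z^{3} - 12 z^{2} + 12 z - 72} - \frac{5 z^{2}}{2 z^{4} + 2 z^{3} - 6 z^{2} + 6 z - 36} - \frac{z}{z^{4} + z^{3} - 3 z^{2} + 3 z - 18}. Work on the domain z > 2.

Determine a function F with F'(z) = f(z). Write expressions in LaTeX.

Factor the denominator (4 \left(z - 2\right) \left(z + 3\right) \left(z^{2} + 3\right)) and decompose: f = - \frac{z + 13}{16 \left(z^{2} + 3\right)} + \frac{17}{80 \left(z + 3\right)} - \frac{2}{5 \left(z - 2\right)}; each piece integrates to a log, atan, or power term.
Check: d/dz[- \frac{2 \log{\left(z - 2 \right)}}{5} + \frac{17 \log{\left(z + 3 \right)}}{80} - \frac{\log{\left(z^{2} + 3 \right)}}{32} - \frac{13 \sqrt{3} \operatorname{atan}{\left(\frac{\sqrt{3} z}{3} \right)}}{48}] = \frac{- z^{3} - 10 z^{2} - 4 z}{4 z^{4} + 4 z^{3} - 12 z^{2} + 12 z - 72}, which equals f(z).

An antiderivative is F(z) = - \frac{2 \log{\left(z - 2 \right)}}{5} + \frac{17 \log{\left(z + 3 \right)}}{80} - \frac{\log{\left(z^{2} + 3 \right)}}{32} - \frac{13 \sqrt{3} \operatorname{atan}{\left(\frac{\sqrt{3} z}{3} \right)}}{48}.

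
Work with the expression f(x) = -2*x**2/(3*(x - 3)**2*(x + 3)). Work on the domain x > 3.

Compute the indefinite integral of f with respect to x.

F(x) = -(3*x*log(x - 3) + x*log(x + 3) - 9*log(x - 3) - 3*log(x + 3) - 6)/(6*(x - 3)) + C

The denominator factors as 3*(x - 3)**2*(x + 3); partial fractions split f into directly integrable pieces: -1/(6*(x + 3)) - 1/(2*(x - 3)) - 1/(x - 3)**2.
Check: d/dx[-(3*x*log(x - 3) + x*log(x + 3) - 9*log(x - 3) - 3*log(x + 3) - 6)/(6*(x - 3))] = -2*x**2/(3*x**3 - 9*x**2 - 27*x + 81), which equals f(x).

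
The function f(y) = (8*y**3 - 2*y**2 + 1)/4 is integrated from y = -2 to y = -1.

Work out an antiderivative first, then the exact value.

Since d/dy undoes antidifferentiation here, F'(y) = f(y) is required of F(y).
F(y) = y**4/2 - y**3/6 + y/4 is an antiderivative of f.
Check: d/dy[y**4/2 - y**3/6 + y/4] = 2*y**3 - y**2/2 + 1/4, which equals f(y).
F(-1) = 5/12; F(-2) = 53/6.
Integral = F(-1) - F(-2) = -101/12.

Antiderivative: F(y) = y**4/2 - y**3/6 + y/4; value = -101/12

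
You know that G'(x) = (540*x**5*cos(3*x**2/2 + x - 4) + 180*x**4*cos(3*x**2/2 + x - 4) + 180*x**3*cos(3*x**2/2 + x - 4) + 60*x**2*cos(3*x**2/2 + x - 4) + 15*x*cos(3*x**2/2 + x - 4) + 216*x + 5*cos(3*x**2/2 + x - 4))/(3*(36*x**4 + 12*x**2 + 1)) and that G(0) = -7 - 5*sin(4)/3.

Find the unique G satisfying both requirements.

A first test for any G(x): its x-derivative must equal the given G'(x).
A general antiderivative is 5*sin(3*x**2/2 + x - 4)/3 - 2/(2*x**2 + 1/3) + C.
The condition gives C = -7 - 5*sin(4)/3 - (-6 - 5*sin(4)/3) = -1.
So G(x) = 5*sin(3*x**2/2 + x - 4)/3 - 1 - 2/(2*x**2 + 1/3).
Check: d/dx[5*sin(3*x**2/2 + x - 4)/3 - 1 - 2/(2*x**2 + 1/3)] = (540*x**5*cos(3*x**2/2 + x - 4) + 180*x**4*cos(3*x**2/2 + x - 4) + 180*x**3*cos(3*x**2/2 + x - 4) + 60*x**2*cos(3*x**2/2 + x - 4) + 15*x*cos(3*x**2/2 + x - 4) + 216*x + 5*cos(3*x**2/2 + x - 4))/(108*x**4 + 36*x**2 + 3), which equals G'(x).

G(x) = 5*sin(3*x**2/2 + x - 4)/3 - 1 - 2/(2*x**2 + 1/3)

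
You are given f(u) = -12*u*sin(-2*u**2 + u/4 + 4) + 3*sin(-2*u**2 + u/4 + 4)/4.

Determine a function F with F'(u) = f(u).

f matches the chain-rule pattern g'(h)*h' with inner function h(u) = -2*u**2 + u/4 + 4; substituting w = h(u) collapses the integral.
Check: d/du[-3*cos(-2*u**2 + u/4 + 4)] = -12*u*sin(-2*u**2 + u/4 + 4) + 3*sin(-2*u**2 + u/4 + 4)/4 = f(u).

An antiderivative is F(u) = -3*cos(-2*u**2 + u/4 + 4).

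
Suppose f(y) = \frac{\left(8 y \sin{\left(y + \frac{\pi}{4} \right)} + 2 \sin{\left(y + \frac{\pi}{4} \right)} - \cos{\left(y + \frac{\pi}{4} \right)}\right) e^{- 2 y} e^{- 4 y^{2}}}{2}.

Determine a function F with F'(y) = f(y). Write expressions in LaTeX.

An antiderivative is F(y) = - \frac{e^{- 2 y} e^{- 4 y^{2}} \sin{\left(y + \frac{\pi}{4} \right)}}{2}.

Recognize the product-rule pattern: f = u'v + uv' with u = - \frac{e^{- 4 y^{2} - 2 y}}{2}, v = \sin{\left(y + \frac{\pi}{4} \right)}, so integration by parts undoes it.
Check: d/dy[- \frac{e^{- 2 y} e^{- 4 y^{2}} \sin{\left(y + \frac{\pi}{4} \right)}}{2}] = \frac{\left(8 y \sin{\left(y + \frac{\pi}{4} \right)} + 2 \sin{\left(y + \frac{\pi}{4} \right)} - \cos{\left(y + \frac{\pi}{4} \right)}\right) e^{- 2 y} e^{- 4 y^{2}}}{2} = f(y).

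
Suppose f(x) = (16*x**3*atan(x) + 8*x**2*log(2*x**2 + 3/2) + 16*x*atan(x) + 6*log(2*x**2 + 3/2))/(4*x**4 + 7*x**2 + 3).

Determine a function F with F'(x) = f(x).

Recognize the product-rule pattern: f = u'v + uv' with u = 2*atan(x), v = log(2*x**2 + 3/2), so integration by parts undoes it.
Check: d/dx[2*log(2*x**2 + 3/2)*atan(x)] = (16*x**3*atan(x) + 8*x**2*log(2*x**2 + 3/2) + 16*x*atan(x) + 6*log(2*x**2 + 3/2))/(4*x**4 + 7*x**2 + 3) = f(x).

An antiderivative is F(x) = 2*log(2*x**2 + 3/2)*atan(x).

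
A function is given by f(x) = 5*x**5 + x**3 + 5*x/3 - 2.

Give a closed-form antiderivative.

Integrate term by term and add the pieces.
Check: d/dx[x*(10*x**5 + 3*x**3 + 10*x - 24)/12] = 5*x**5 + x**3 + 5*x/3 - 2 = f(x).

An antiderivative is F(x) = x*(10*x**5 + 3*x**3 + 10*x - 24)/12.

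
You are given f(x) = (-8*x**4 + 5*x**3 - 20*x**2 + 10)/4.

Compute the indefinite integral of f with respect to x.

F(x) = -2*x**5/5 + 5*x**4/16 - 5*x**3/3 + 5*x/2 + C

A candidate is checked by its d/dx: the result must match f(x).
Check: d/dx[-2*x**5/5 + 5*x**4/16 - 5*x**3/3 + 5*x/2] = -2*x**4 + 5*x**3/4 - 5*x**2 + 5/2, which equals f(x).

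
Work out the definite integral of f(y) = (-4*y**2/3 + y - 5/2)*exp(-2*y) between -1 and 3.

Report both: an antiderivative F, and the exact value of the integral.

Recognize the product-rule pattern: f = u'v + uv' with u = 2*y**2/3 + y/6 + 4/3, v = exp(-2*y), so integration by parts undoes it.
F(y) = (4*y**2 + y + 8)*exp(-2*y)/6 is an antiderivative of f.
Check: d/dy[(4*y**2 + y + 8)*exp(-2*y)/6] = (-8*y**2 + 6*y - 15)*exp(-2*y)/6, which equals f(y).
F(3) = 47*exp(-6)/6; F(-1) = 11*exp(2)/6.
Integral = F(3) - F(-1) = -11*exp(2)/6 + 47*exp(-6)/6.

Antiderivative: F(y) = (4*y**2 + y + 8)*exp(-2*y)/6; value = -11*exp(2)/6 + 47*exp(-6)/6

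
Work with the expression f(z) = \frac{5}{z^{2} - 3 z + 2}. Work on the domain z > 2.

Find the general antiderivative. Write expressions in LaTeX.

The denominator factors as \left(z - 2\right) \left(z - 1\right); partial fractions split f into directly integrable pieces: - \frac{5}{z - 1} + \frac{5}{z - 2}.
Check: d/dz[- 5 \left(- \log{\left(z - 2 \right)} + \log{\left(z - 1 \right)}\right)] = \frac{5}{z^{2} - 3 z + 2} = f(z).

F(z) = - 5 \left(- \log{\left(z - 2 \right)} + \log{\left(z - 1 \right)}\right) + C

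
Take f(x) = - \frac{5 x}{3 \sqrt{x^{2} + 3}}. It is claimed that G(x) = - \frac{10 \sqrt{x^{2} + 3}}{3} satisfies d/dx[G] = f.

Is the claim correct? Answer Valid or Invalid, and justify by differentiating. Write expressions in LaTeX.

Invalid: d/dx[G] - f = - \frac{5 x}{3 \sqrt{x^{2} + 3}}, which is not 0.

d/dx[G] = - \frac{10 x}{3 \sqrt{x^{2} + 3}}
d/dx[G] - f(x) = - \frac{5 x}{3 \sqrt{x^{2} + 3}} != 0.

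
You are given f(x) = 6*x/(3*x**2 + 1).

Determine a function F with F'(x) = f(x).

An antiderivative is F(x) = log(4*x**2 + 4/3).

The substitution u = 4*x**2 + 4/3 works: f is exactly (dF/du)*(du/dx) for that inner function.
Check: d/dx[log(4*x**2 + 4/3)] = 6*x/(3*x**2 + 1) = f(x).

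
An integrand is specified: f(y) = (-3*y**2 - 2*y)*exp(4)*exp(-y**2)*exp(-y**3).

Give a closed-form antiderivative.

An antiderivative is F(y) = exp(4)*exp(-y**2)*exp(-y**3).

f matches the chain-rule pattern g'(h)*h' with inner function h(y) = -y**3 - y**2 + 4; substituting u = h(y) collapses the integral.
Check: d/dy[exp(4)*exp(-y**2)*exp(-y**3)] = (-3*y**2*exp(4) - 2*y*exp(4))*exp(-y**2)*exp(-y**3), which equals f(y).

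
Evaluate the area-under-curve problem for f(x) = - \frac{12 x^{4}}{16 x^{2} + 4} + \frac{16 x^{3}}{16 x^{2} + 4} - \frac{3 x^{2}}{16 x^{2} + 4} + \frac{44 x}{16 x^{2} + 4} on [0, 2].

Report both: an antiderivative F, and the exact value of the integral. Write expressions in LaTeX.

Integrate term by term and add the pieces.
F(x) = - \frac{x^{3} - 2 x^{2} - 5 \log{\left(2 x^{2} + \frac{1}{2} \right)} - 16}{4} is an antiderivative of f.
Check: d/dx[- \frac{x^{3} - 2 x^{2} - 5 \log{\left(2 x^{2} + \frac{1}{2} \right)} - 16}{4}] = \frac{- 12 x^{4} + 16 x^{3} - 3 x^{2} + 44 x}{16 x^{2} + 4}, which equals f(x).
F(2) = \frac{5 \log{\left(\frac{17}{2} \right)}}{4} + 4; F(0) = 4 - \frac{5 \log{\left(2 \right)}}{4}.
Integral = F(2) - F(0) = \frac{5 \log{\left(2 \right)}}{4} + \frac{5 \log{\left(\frac{17}{2} \right)}}{4}.

Antiderivative: F(x) = - \frac{x^{3} - 2 x^{2} - 5 \log{\left(2 x^{2} + \frac{1}{2} \right)} - 16}{4}; value = \frac{5 \log{\left(2 \right)}}{4} + \frac{5 \log{\left(\frac{17}{2} \right)}}{4}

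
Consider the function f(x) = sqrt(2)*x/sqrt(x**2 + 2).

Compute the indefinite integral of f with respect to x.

F(x) = sqrt(2)*sqrt(x**2 + 2) + C

f matches the chain-rule pattern g'(h)*h' with inner function h(x) = 2*x**2 + 4; substituting u = h(x) collapses the integral.
Check: d/dx[sqrt(2)*sqrt(x**2 + 2)] = sqrt(2)*x/sqrt(x**2 + 2) = f(x).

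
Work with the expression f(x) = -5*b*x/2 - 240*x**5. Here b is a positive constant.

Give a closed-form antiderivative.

An antiderivative is F(x) = -5*b*x**2/4 - 40*x**6.

The integrand splits into summands that can be handled one at a time.
Check: d/dx[-5*b*x**2/4 - 40*x**6] = -5*b*x/2 - 240*x**5 = f(x).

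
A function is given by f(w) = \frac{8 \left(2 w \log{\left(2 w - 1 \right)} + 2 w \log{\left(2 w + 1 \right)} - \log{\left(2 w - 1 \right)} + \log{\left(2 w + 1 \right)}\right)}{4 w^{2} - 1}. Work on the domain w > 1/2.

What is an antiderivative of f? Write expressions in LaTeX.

An antiderivative is F(w) = 4 \log{\left(2 w - 1 \right)} \log{\left(2 w + 1 \right)}.

f has the shape u'v + uv' for u = 4 \log{\left(2 w + 1 \right)} and v = \log{\left(2 w - 1 \right)} — it is the derivative of the product u*v.
Check: d/dw[4 \log{\left(2 w - 1 \right)} \log{\left(2 w + 1 \right)}] = \frac{16 w \log{\left(2 w - 1 \right)} + 16 w \log{\left(2 w + 1 \right)} - 8 \log{\left(2 w - 1 \right)} + 8 \log{\left(2 w + 1 \right)}}{4 w^{2} - 1}, which equals f(w).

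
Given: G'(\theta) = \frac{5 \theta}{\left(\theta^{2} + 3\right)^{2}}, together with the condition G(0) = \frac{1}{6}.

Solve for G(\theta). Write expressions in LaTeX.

G(\theta) = \frac{2 \theta^{2} + 1}{2 \left(\theta^{2} + 3\right)}

The substitution u = 2 \theta^{2} + 6 works: G'(\theta) is exactly (dG/du)*(du/d\theta) for that inner function.
A general antiderivative is - \frac{5}{2 \theta^{2} + 6} + C.
The condition gives C = \frac{1}{6} - (- \frac{5}{6}) = 1.
So G(\theta) = \frac{2 \theta^{2} + 1}{2 \left(\theta^{2} + 3\right)}.
Check: d/d\theta[\frac{2 \theta^{2} + 1}{2 \left(\theta^{2} + 3\right)}] = \frac{5 \theta}{\theta^{4} + 6 \theta^{2} + 9}, which equals G'(\theta).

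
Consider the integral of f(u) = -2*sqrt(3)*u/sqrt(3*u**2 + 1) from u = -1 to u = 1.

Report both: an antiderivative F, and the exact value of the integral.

Antiderivative: F(u) = -sqrt(4*u**2 + 4/3); value = 0

The substitution w = 4*u**2 + 4/3 works: f is exactly (dF/dw)*(dw/du) for that inner function.
F(u) = -sqrt(4*u**2 + 4/3) is an antiderivative of f.
Check: d/du[-sqrt(4*u**2 + 4/3)] = -2*sqrt(3)*u/sqrt(3*u**2 + 1) = f(u).
F(1) = -4*sqrt(3)/3; F(-1) = -4*sqrt(3)/3.
Integral = F(1) - F(-1) = 0.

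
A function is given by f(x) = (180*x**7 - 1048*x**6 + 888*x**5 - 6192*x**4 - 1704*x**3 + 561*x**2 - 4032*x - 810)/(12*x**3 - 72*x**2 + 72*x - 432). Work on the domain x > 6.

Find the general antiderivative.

F(x) = 3*x**5 + 2*x**4/3 + 4*x**2 + 2*x + 3*log(x - 6)/4 + 5*log(x**2/2 + 3) + C

Check any antiderivative F(x) by computing F'(x) and comparing it with f(x).
Check: d/dx[3*x**5 + 2*x**4/3 + 4*x**2 + 2*x + 3*log(x - 6)/4 + 5*log(x**2/2 + 3)] = (180*x**7 - 1048*x**6 + 888*x**5 - 6192*x**4 - 1704*x**3 + 561*x**2 - 4032*x - 810)/(12*x**3 - 72*x**2 + 72*x - 432) = f(x).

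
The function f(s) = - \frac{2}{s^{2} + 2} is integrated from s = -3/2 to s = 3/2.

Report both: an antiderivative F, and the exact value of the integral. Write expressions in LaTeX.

Antiderivative: F(s) = - \sqrt{2} \operatorname{atan}{\left(\frac{\sqrt{2} s}{2} \right)}; value = - 2 \sqrt{2} \operatorname{atan}{\left(\frac{3 \sqrt{2}}{4} \right)}

A candidate is checked by its d/ds: the result must match f(s).
F(s) = - \sqrt{2} \operatorname{atan}{\left(\frac{\sqrt{2} s}{2} \right)} is an antiderivative of f.
Check: d/ds[- \sqrt{2} \operatorname{atan}{\left(\frac{\sqrt{2} s}{2} \right)}] = - \frac{2}{s^{2} + 2} = f(s).
F(3/2) = - \sqrt{2} \operatorname{atan}{\left(\frac{3 \sqrt{2}}{4} \right)}; F(-3/2) = \sqrt{2} \operatorname{atan}{\left(\frac{3 \sqrt{2}}{4} \right)}.
Integral = F(3/2) - F(-3/2) = - 2 \sqrt{2} \operatorname{atan}{\left(\frac{3 \sqrt{2}}{4} \right)}.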